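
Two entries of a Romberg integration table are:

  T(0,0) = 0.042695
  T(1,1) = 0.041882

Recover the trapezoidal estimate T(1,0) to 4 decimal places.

0.0421

From T(1,1) = (4·T(1,0) − T(0,0))/3, solve for T(1,0):
4·T(1,0) = 3·0.041882 + 0.042695 = 0.168341
T(1,0) = 0.042085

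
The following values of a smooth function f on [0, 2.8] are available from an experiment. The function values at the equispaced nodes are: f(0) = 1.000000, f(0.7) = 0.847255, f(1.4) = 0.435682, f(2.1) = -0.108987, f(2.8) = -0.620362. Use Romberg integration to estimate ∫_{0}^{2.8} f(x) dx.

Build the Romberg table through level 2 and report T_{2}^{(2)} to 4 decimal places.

T_{0}^{(0)} (trapezoid, 1 panel, h=2.8000): 0.531493
T_{1}^{(0)} (trapezoid, 2 panels, h=1.4000): 0.875701
T_{2}^{(0)} (trapezoid, 4 panels, h=0.7000): 0.954638
T_{1}^{(1)} = 0.875701 + (0.875701 − 0.531493)/3 = 0.990437
T_{2}^{(1)} = 0.954638 + (0.954638 − 0.875701)/3 = 0.980950
T_{2}^{(2)} = 0.980950 + (0.980950 − 0.990437)/15 = 0.980318

0.9803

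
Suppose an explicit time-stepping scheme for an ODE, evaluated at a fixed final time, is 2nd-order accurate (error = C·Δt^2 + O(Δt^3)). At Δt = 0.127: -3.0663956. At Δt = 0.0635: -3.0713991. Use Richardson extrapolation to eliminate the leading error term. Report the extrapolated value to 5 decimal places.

-3.07307

Extrapolated value = (4·A(Δt/2) − A(Δt)) / (4 − 1)
= (4·(-3.0713991) − (-3.0663956)) / 3
= -9.2192008 / 3 = -3.0730669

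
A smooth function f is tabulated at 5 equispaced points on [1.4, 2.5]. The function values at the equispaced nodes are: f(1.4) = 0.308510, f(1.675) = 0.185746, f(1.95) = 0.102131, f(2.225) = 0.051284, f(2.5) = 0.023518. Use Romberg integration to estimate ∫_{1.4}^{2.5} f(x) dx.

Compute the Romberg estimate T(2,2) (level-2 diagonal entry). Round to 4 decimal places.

0.1361

T(0,0) (trapezoid, 1 panel, h=1.1000): 0.182615
T(1,0) (trapezoid, 2 panels, h=0.5500): 0.147480
T(2,0) (trapezoid, 4 panels, h=0.2750): 0.138923
T(1,1) = 0.147480 + (0.147480 − 0.182615)/3 = 0.135768
T(2,1) = 0.138923 + (0.138923 − 0.147480)/3 = 0.136071
T(2,2) = 0.136071 + (0.136071 − 0.135768)/15 = 0.136091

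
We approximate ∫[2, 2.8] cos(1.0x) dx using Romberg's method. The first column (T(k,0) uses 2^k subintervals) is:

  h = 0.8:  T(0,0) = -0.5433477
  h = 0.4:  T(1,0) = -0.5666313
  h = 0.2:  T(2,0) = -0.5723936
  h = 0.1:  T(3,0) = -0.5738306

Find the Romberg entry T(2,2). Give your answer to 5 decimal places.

Richardson extrapolation on the trapezoidal column (denominator 4−1=3):
T(1,1) = (4·(-0.5666313) − (-0.5433477)) / 3 = -0.5743925
T(2,1) = -0.5723936 + (-0.5723936 − (-0.5666313))/3 = -0.5743144
T(2,2) = -0.5743144 + (-0.5743144 − (-0.5743925))/15 = -0.5743092
(Column j=1 coincides with Simpson's rule on the same nodes.)

-0.57431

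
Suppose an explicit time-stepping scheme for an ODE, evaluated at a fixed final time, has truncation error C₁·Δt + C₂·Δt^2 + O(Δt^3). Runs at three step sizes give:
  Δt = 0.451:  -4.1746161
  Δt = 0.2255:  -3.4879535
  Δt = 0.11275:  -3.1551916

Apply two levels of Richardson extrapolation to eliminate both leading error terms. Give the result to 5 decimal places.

First eliminate the Δt term (factor 2^1 = 2):
  B₁ = (2·(-3.4879535) − (-4.1746161))/1 = -2.8012909
  B₂ = (2·(-3.1551916) − (-3.4879535))/1 = -2.8224297
Then eliminate the Δt^2 term (factor 2^2 = 4):
  (4·(-2.8224297) − (-2.8012909))/3 = -2.8294760

-2.82948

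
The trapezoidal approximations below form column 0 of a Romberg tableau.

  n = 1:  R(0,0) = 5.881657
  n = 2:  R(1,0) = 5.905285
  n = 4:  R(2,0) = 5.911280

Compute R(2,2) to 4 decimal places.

Richardson extrapolation on the trapezoidal column (denominator 4−1=3):
R(1,1) = (4·5.905285 − 5.881657) / 3 = 5.913161
R(2,1) = (4·5.911280 − 5.905285) / 3 = 5.913278
R(2,2) = (16·5.913278 − 5.913161) / 15 = 5.913286

5.9133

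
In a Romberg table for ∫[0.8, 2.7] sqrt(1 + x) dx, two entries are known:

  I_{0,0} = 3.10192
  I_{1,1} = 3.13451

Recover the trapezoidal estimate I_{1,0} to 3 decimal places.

From I_{1,1} = (4·I_{1,0} − I_{0,0})/3, solve for I_{1,0}:
4·I_{1,0} = 3·3.13451 + 3.10192 = 12.50545
I_{1,0} = 3.12636

3.126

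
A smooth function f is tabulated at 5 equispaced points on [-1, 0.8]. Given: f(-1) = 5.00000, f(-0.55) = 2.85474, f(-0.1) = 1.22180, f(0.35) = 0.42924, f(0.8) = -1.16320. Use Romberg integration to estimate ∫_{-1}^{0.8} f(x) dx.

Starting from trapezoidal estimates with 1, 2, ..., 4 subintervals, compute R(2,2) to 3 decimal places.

2.932

R(0,0) (trapezoid, 1 panel, h=1.8000): 3.45312
R(1,0) (trapezoid, 2 panels, h=0.9000): 2.82618
R(2,0) (trapezoid, 4 panels, h=0.4500): 2.89088
R(1,1) = 2.82618 + (2.82618 − 3.45312)/3 = 2.61720
R(2,1) = 2.89088 + (2.89088 − 2.82618)/3 = 2.91245
R(2,2) = 2.91245 + (2.91245 − 2.61720)/15 = 2.93213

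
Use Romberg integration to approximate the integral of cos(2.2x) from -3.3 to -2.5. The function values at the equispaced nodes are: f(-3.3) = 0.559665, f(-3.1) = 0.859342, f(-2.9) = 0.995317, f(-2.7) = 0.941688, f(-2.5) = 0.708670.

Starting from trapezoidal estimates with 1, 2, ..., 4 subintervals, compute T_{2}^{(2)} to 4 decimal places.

0.6974

T_{0}^{(0)} (trapezoid, 1 panel, h=0.8000): 0.507334
T_{1}^{(0)} (trapezoid, 2 panels, h=0.4000): 0.651794
T_{2}^{(0)} (trapezoid, 4 panels, h=0.2000): 0.686103
T_{1}^{(1)} = 0.651794 + (0.651794 − 0.507334)/3 = 0.699947
T_{2}^{(1)} = 0.686103 + (0.686103 − 0.651794)/3 = 0.697539
T_{2}^{(2)} = 0.697539 + (0.697539 − 0.699947)/15 = 0.697378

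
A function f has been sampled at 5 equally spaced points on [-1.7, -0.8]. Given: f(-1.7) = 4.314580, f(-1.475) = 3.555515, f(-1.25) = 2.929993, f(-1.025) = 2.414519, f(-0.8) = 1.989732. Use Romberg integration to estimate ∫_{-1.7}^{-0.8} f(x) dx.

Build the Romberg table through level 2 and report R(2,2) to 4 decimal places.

R(0,0) (trapezoid, 1 panel, h=0.9000): 2.836940
R(1,0) (trapezoid, 2 panels, h=0.4500): 2.736967
R(2,0) (trapezoid, 4 panels, h=0.2250): 2.711741
R(1,1) = 2.736967 + (2.736967 − 2.836940)/3 = 2.703643
R(2,1) = 2.711741 + (2.711741 − 2.736967)/3 = 2.703332
R(2,2) = 2.703332 + (2.703332 − 2.703643)/15 = 2.703311

2.7033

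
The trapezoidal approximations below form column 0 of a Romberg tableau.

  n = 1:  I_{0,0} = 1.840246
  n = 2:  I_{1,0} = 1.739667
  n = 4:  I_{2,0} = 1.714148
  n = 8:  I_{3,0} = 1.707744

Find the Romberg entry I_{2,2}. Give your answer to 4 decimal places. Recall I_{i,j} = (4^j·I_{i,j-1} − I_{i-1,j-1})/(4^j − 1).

Richardson extrapolation on the trapezoidal column (denominator 4−1=3):
I_{1,1} = (4·1.739667 − 1.840246) / 3 = 1.706141
I_{2,1} = (4·1.714148 − 1.739667) / 3 = 1.705642
I_{2,2} = (16·1.705642 − 1.706141) / 15 = 1.705609

1.7056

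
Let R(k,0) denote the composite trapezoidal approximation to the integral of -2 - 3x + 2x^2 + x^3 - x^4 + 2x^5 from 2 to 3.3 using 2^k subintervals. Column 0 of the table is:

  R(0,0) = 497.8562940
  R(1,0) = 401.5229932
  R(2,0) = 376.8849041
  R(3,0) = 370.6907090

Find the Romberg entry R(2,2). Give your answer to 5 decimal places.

R(1,1) = (4·401.5229932 − 497.8562940) / 3 = 369.4118929
R(2,1) = 376.8849041 + (376.8849041 − 401.5229932)/3 = 368.6722077
R(2,2) = 368.6722077 + (368.6722077 − 369.4118929)/15 = 368.6228954

368.62290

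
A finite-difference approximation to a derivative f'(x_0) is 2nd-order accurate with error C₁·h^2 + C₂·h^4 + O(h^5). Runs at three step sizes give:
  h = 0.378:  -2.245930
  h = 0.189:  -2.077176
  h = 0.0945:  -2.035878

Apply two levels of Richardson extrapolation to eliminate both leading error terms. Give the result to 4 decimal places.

-2.0222

First eliminate the h^2 term (factor 2^2 = 4):
  B₁ = (4·(-2.077176) − (-2.245930))/3 = -2.020925
  B₂ = (4·(-2.035878) − (-2.077176))/3 = -2.022112
Then eliminate the h^4 term (factor 2^4 = 16):
  (16·(-2.022112) − (-2.020925))/15 = -2.022191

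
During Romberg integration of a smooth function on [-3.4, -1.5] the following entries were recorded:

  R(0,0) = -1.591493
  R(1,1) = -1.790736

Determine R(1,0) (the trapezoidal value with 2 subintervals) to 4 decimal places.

From R(1,1) = (4·R(1,0) − R(0,0))/3, solve for R(1,0):
4·R(1,0) = 3·(-1.790736) + (-1.591493) = -6.963701
R(1,0) = -1.740925

-1.7409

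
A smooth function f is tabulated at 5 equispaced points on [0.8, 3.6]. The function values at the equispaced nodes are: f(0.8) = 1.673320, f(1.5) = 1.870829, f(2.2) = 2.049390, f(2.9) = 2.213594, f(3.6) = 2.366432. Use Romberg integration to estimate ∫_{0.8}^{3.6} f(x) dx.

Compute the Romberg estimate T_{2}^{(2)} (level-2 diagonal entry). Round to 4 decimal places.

T_{0}^{(0)} (trapezoid, 1 panel, h=2.8000): 5.655653
T_{1}^{(0)} (trapezoid, 2 panels, h=1.4000): 5.696972
T_{2}^{(0)} (trapezoid, 4 panels, h=0.7000): 5.707582
T_{1}^{(1)} = 5.696972 + (5.696972 − 5.655653)/3 = 5.710745
T_{2}^{(1)} = 5.707582 + (5.707582 − 5.696972)/3 = 5.711119
T_{2}^{(2)} = 5.711119 + (5.711119 − 5.710745)/15 = 5.711144

5.7111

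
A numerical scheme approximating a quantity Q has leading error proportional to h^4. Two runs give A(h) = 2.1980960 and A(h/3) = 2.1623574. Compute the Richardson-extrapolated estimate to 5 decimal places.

2.16191

Extrapolated value = (81·A(h/3) − A(h)) / (81 − 1)
= (81·2.1623574 − 2.1980960) / 80
= 172.9528534 / 80 = 2.1619107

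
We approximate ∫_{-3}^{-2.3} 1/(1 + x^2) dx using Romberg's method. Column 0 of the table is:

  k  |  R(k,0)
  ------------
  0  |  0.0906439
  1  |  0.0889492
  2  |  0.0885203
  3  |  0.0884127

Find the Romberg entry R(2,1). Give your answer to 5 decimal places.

Richardson extrapolation on the trapezoidal column (denominator 4−1=3):
R(2,1) = (4·0.0885203 − 0.0889492) / 3 = 0.0883773
(Column j=1 coincides with Simpson's rule on the same nodes.)

0.08838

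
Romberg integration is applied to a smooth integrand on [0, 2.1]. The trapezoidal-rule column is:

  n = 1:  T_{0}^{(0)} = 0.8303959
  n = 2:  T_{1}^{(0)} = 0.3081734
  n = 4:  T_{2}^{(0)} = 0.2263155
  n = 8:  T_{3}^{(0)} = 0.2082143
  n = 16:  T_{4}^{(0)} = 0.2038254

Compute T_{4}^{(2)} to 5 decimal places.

Richardson extrapolation on the trapezoidal column (denominator 4−1=3):
T_{3}^{(1)} = (4·0.2082143 − 0.2263155) / 3 = 0.2021806
T_{4}^{(1)} = 0.2038254 + (0.2038254 − 0.2082143)/3 = 0.2023624
T_{4}^{(2)} = (16·0.2023624 − 0.2021806) / 15 = 0.2023745

0.20237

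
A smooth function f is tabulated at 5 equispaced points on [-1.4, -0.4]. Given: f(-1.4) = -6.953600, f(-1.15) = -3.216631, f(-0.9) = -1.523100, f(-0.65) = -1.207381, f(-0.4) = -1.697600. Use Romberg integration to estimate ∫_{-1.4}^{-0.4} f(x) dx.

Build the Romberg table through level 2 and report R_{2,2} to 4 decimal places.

R_{0,0} (trapezoid, 1 panel, h=1.0000): -4.325600
R_{1,0} (trapezoid, 2 panels, h=0.5000): -2.924350
R_{2,0} (trapezoid, 4 panels, h=0.2500): -2.568178
R_{1,1} = -2.924350 + (-2.924350 − (-4.325600))/3 = -2.457267
R_{2,1} = -2.568178 + (-2.568178 − (-2.924350))/3 = -2.449454
R_{2,2} = -2.449454 + (-2.449454 − (-2.457267))/15 = -2.448933

-2.4489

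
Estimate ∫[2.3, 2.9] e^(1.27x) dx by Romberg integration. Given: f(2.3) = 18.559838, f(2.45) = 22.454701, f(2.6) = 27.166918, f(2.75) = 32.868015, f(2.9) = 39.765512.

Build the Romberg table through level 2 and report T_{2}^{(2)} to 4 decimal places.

T_{0}^{(0)} (trapezoid, 1 panel, h=0.6000): 17.497605
T_{1}^{(0)} (trapezoid, 2 panels, h=0.3000): 16.898878
T_{2}^{(0)} (trapezoid, 4 panels, h=0.1500): 16.747846
T_{1}^{(1)} = 16.898878 + (16.898878 − 17.497605)/3 = 16.699302
T_{2}^{(1)} = 16.747846 + (16.747846 − 16.898878)/3 = 16.697502
T_{2}^{(2)} = 16.697502 + (16.697502 − 16.699302)/15 = 16.697382

16.6974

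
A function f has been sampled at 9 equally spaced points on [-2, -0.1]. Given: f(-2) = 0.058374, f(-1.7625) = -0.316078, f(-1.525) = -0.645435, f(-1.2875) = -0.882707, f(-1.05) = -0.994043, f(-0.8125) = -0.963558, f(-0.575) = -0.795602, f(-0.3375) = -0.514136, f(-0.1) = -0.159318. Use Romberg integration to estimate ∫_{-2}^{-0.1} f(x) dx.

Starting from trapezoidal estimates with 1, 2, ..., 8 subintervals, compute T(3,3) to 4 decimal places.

T(0,0) (trapezoid, 1 panel, h=1.9000): -0.095897
T(1,0) (trapezoid, 2 panels, h=0.9500): -0.992289
T(2,0) (trapezoid, 4 panels, h=0.4750): -1.180637
T(3,0) (trapezoid, 8 panels, h=0.2375): -1.225982
T(1,1) = -0.992289 + (-0.992289 − (-0.095897))/3 = -1.291086
T(2,1) = -1.180637 + (-1.180637 − (-0.992289))/3 = -1.243420
T(3,1) = -1.225982 + (-1.225982 − (-1.180637))/3 = -1.241097
T(2,2) = -1.243420 + (-1.243420 − (-1.291086))/15 = -1.240242
T(3,2) = -1.241097 + (-1.241097 − (-1.243420))/15 = -1.240942
T(3,3) = -1.240942 + (-1.240942 − (-1.240242))/63 = -1.240953

-1.2410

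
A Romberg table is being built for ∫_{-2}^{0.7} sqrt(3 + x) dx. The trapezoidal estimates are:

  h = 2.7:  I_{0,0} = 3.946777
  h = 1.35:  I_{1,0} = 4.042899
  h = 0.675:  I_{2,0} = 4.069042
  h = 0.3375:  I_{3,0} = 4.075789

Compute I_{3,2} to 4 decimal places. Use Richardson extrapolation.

Richardson extrapolation on the trapezoidal column (denominator 4−1=3):
I_{2,1} = 4.069042 + (4.069042 − 4.042899)/3 = 4.077756
I_{3,1} = (4·4.075789 − 4.069042) / 3 = 4.078038
I_{3,2} = (16·4.078038 − 4.077756) / 15 = 4.078057

4.0781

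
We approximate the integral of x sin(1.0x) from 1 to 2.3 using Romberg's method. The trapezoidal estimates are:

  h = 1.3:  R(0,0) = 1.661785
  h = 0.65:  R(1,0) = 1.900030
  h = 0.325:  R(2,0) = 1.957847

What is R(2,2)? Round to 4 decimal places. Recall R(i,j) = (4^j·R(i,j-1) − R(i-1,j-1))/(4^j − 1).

1.9770

R(1,1) = 1.900030 + (1.900030 − 1.661785)/3 = 1.979445
R(2,1) = 1.957847 + (1.957847 − 1.900030)/3 = 1.977119
R(2,2) = 1.977119 + (1.977119 − 1.979445)/15 = 1.976964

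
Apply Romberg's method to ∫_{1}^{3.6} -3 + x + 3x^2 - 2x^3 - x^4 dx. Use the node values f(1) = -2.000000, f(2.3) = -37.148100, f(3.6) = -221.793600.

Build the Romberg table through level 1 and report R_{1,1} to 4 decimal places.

R_{0,0} (trapezoid, 1 panel, h=2.6000): -290.931680
R_{1,0} (trapezoid, 2 panels, h=1.3000): -193.758370
R_{1,1} = -193.758370 + (-193.758370 − (-290.931680))/3 = -161.367267

-161.3673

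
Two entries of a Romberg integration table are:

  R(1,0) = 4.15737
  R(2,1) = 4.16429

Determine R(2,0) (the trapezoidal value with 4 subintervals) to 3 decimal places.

4.163

From R(2,1) = (4·R(2,0) − R(1,0))/3, solve for R(2,0):
4·R(2,0) = 3·4.16429 + 4.15737 = 16.65024
R(2,0) = 4.16256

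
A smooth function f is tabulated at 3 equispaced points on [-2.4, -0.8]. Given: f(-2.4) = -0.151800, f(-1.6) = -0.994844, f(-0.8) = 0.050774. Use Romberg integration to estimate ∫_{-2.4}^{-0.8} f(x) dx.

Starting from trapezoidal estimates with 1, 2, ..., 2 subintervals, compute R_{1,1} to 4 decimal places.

R_{0,0} (trapezoid, 1 panel, h=1.6000): -0.080821
R_{1,0} (trapezoid, 2 panels, h=0.8000): -0.836286
R_{1,1} = -0.836286 + (-0.836286 − (-0.080821))/3 = -1.088108

-1.0881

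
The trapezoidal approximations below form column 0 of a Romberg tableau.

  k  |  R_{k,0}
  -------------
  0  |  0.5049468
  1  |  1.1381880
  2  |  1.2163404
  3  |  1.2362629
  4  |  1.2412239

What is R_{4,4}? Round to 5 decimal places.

Richardson extrapolation on the trapezoidal column (denominator 4−1=3):
R_{1,1} = 1.1381880 + (1.1381880 − 0.5049468)/3 = 1.3492684
R_{2,1} = (4·1.2163404 − 1.1381880) / 3 = 1.2423912
R_{3,1} = 1.2362629 + (1.2362629 − 1.2163404)/3 = 1.2429037
R_{4,1} = 1.2412239 + (1.2412239 − 1.2362629)/3 = 1.2428776
R_{2,2} = (16·1.2423912 − 1.3492684) / 15 = 1.2352661
R_{3,2} = 1.2429037 + (1.2429037 − 1.2423912)/15 = 1.2429379
R_{4,2} = (16·1.2428776 − 1.2429037) / 15 = 1.2428759
R_{3,3} = (64·1.2429379 − 1.2352661) / 63 = 1.2430597
R_{4,3} = 1.2428759 + (1.2428759 − 1.2429379)/63 = 1.2428749
R_{4,4} = 1.2428749 + (1.2428749 − 1.2430597)/255 = 1.2428742
(Column j=1 coincides with Simpson's rule on the same nodes.)

1.24287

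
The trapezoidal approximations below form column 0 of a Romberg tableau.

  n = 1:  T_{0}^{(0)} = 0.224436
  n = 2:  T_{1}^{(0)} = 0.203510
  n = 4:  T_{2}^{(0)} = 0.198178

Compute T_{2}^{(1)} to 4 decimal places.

0.1964

Richardson extrapolation on the trapezoidal column (denominator 4−1=3):
T_{2}^{(1)} = (4·0.198178 − 0.203510) / 3 = 0.196401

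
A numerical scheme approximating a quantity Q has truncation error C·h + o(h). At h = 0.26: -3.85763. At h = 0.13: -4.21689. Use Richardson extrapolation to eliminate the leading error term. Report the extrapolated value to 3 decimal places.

-4.576

Extrapolated value = (2·A(h/2) − A(h)) / (2 − 1)
= (2·(-4.21689) − (-3.85763)) / 1
= -4.57615 / 1 = -4.57615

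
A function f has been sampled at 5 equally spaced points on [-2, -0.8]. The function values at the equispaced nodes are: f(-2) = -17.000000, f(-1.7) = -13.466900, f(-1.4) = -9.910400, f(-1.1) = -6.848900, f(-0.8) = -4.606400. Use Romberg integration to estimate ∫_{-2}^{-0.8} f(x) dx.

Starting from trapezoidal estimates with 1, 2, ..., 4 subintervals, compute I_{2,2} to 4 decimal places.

I_{0,0} (trapezoid, 1 panel, h=1.2000): -12.963840
I_{1,0} (trapezoid, 2 panels, h=0.6000): -12.428160
I_{2,0} (trapezoid, 4 panels, h=0.3000): -12.308820
I_{1,1} = -12.428160 + (-12.428160 − (-12.963840))/3 = -12.249600
I_{2,1} = -12.308820 + (-12.308820 − (-12.428160))/3 = -12.269040
I_{2,2} = -12.269040 + (-12.269040 − (-12.249600))/15 = -12.270336

-12.2703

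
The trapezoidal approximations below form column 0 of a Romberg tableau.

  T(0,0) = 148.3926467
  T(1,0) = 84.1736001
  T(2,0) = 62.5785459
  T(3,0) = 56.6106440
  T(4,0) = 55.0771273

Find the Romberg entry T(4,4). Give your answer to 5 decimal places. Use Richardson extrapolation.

T(1,1) = 84.1736001 + (84.1736001 − 148.3926467)/3 = 62.7672512
T(2,1) = 62.5785459 + (62.5785459 − 84.1736001)/3 = 55.3801945
T(3,1) = 56.6106440 + (56.6106440 − 62.5785459)/3 = 54.6213434
T(4,1) = 55.0771273 + (55.0771273 − 56.6106440)/3 = 54.5659551
T(2,2) = (16·55.3801945 − 62.7672512) / 15 = 54.8877241
T(3,2) = 54.6213434 + (54.6213434 − 55.3801945)/15 = 54.5707533
T(4,2) = (16·54.5659551 − 54.6213434) / 15 = 54.5622625
T(3,3) = (64·54.5707533 − 54.8877241) / 63 = 54.5657220
T(4,3) = (64·54.5622625 − 54.5707533) / 63 = 54.5621277
T(4,4) = 54.5621277 + (54.5621277 − 54.5657220)/255 = 54.5621136

54.56211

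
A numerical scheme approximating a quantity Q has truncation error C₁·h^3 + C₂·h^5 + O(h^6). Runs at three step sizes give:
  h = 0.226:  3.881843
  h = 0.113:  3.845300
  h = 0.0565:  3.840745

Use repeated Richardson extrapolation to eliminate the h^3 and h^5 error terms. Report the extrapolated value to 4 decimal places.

First eliminate the h^3 term (factor 2^3 = 8):
  B₁ = (8·3.845300 − 3.881843)/7 = 3.840080
  B₂ = (8·3.840745 − 3.845300)/7 = 3.840094
Then eliminate the h^5 term (factor 2^5 = 32):
  (32·3.840094 − 3.840080)/31 = 3.840094

3.8401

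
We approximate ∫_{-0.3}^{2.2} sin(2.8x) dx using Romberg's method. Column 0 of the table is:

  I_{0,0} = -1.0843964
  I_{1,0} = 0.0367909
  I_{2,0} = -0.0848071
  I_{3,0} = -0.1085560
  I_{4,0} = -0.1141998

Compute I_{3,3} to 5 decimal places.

-0.11516

Richardson extrapolation on the trapezoidal column (denominator 4−1=3):
I_{1,1} = (4·0.0367909 − (-1.0843964)) / 3 = 0.4105200
I_{2,1} = (4·(-0.0848071) − 0.0367909) / 3 = -0.1253398
I_{3,1} = (4·(-0.1085560) − (-0.0848071)) / 3 = -0.1164723
I_{2,2} = (16·(-0.1253398) − 0.4105200) / 15 = -0.1610638
I_{3,2} = -0.1164723 + (-0.1164723 − (-0.1253398))/15 = -0.1158811
I_{3,3} = -0.1158811 + (-0.1158811 − (-0.1610638))/63 = -0.1151639
(Column j=1 coincides with Simpson's rule on the same nodes.)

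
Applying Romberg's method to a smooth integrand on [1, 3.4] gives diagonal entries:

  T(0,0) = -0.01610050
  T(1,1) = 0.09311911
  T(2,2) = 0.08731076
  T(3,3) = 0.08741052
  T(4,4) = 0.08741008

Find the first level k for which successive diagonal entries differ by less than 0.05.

k = 2

|T(1,1) − T(0,0)| = 0.10921961 ≥ 0.05
|T(2,2) − T(1,1)| = 0.00580835 < 0.05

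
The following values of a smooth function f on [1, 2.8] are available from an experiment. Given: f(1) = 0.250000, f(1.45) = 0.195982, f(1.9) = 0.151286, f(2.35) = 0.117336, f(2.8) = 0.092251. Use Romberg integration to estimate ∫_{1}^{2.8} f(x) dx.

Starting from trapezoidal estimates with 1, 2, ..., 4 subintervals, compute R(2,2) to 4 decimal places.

0.2847

R(0,0) (trapezoid, 1 panel, h=1.8000): 0.308026
R(1,0) (trapezoid, 2 panels, h=0.9000): 0.290170
R(2,0) (trapezoid, 4 panels, h=0.4500): 0.286078
R(1,1) = 0.290170 + (0.290170 − 0.308026)/3 = 0.284218
R(2,1) = 0.286078 + (0.286078 − 0.290170)/3 = 0.284714
R(2,2) = 0.284714 + (0.284714 − 0.284218)/15 = 0.284747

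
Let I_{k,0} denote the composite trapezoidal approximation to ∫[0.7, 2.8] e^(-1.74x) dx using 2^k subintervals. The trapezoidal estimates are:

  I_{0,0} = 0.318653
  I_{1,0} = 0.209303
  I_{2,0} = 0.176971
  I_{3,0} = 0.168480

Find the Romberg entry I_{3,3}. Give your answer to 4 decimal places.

Richardson extrapolation on the trapezoidal column (denominator 4−1=3):
I_{1,1} = (4·0.209303 − 0.318653) / 3 = 0.172853
I_{2,1} = (4·0.176971 − 0.209303) / 3 = 0.166194
I_{3,1} = 0.168480 + (0.168480 − 0.176971)/3 = 0.165650
I_{2,2} = 0.166194 + (0.166194 − 0.172853)/15 = 0.165750
I_{3,2} = 0.165650 + (0.165650 − 0.166194)/15 = 0.165614
I_{3,3} = 0.165614 + (0.165614 − 0.165750)/63 = 0.165612

0.1656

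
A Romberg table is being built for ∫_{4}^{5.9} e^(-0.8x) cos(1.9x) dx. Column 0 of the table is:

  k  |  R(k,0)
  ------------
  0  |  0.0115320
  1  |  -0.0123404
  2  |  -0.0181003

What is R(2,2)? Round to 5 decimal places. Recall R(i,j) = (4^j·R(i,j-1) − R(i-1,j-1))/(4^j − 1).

R(1,1) = -0.0123404 + (-0.0123404 − 0.0115320)/3 = -0.0202979
R(2,1) = (4·(-0.0181003) − (-0.0123404)) / 3 = -0.0200203
R(2,2) = (16·(-0.0200203) − (-0.0202979)) / 15 = -0.0200018

-0.02000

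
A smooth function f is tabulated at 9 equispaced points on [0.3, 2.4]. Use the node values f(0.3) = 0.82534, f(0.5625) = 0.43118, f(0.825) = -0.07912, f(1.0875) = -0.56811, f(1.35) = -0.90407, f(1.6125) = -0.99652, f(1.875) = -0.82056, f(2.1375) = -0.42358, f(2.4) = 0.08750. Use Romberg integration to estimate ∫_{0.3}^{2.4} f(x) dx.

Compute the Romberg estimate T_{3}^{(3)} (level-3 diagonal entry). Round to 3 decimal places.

-0.780

T_{0}^{(0)} (trapezoid, 1 panel, h=2.1000): 0.95848
T_{1}^{(0)} (trapezoid, 2 panels, h=1.0500): -0.47003
T_{2}^{(0)} (trapezoid, 4 panels, h=0.5250): -0.70735
T_{3}^{(0)} (trapezoid, 8 panels, h=0.2625): -0.76239
T_{1}^{(1)} = -0.47003 + (-0.47003 − 0.95848)/3 = -0.94620
T_{2}^{(1)} = -0.70735 + (-0.70735 − (-0.47003))/3 = -0.78646
T_{3}^{(1)} = -0.76239 + (-0.76239 − (-0.70735))/3 = -0.78074
T_{2}^{(2)} = -0.78646 + (-0.78646 − (-0.94620))/15 = -0.77581
T_{3}^{(2)} = -0.78074 + (-0.78074 − (-0.78646))/15 = -0.78036
T_{3}^{(3)} = -0.78036 + (-0.78036 − (-0.77581))/63 = -0.78043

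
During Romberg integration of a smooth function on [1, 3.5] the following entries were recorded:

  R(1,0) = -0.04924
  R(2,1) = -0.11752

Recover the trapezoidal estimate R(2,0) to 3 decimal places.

From R(2,1) = (4·R(2,0) − R(1,0))/3, solve for R(2,0):
4·R(2,0) = 3·(-0.11752) + (-0.04924) = -0.40180
R(2,0) = -0.10045

-0.100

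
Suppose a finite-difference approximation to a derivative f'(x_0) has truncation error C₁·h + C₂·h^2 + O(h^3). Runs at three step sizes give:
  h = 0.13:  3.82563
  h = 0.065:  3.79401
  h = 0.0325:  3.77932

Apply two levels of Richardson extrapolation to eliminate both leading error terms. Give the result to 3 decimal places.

3.765

First eliminate the h term (factor 2^1 = 2):
  B₁ = (2·3.79401 − 3.82563)/1 = 3.76239
  B₂ = (2·3.77932 − 3.79401)/1 = 3.76463
Then eliminate the h^2 term (factor 2^2 = 4):
  (4·3.76463 − 3.76239)/3 = 3.76538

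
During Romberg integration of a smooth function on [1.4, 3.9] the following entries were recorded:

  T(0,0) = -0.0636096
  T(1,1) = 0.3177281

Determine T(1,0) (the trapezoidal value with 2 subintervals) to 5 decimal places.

0.22239

From T(1,1) = (4·T(1,0) − T(0,0))/3, solve for T(1,0):
4·T(1,0) = 3·0.3177281 + (-0.0636096) = 0.8895747
T(1,0) = 0.2223937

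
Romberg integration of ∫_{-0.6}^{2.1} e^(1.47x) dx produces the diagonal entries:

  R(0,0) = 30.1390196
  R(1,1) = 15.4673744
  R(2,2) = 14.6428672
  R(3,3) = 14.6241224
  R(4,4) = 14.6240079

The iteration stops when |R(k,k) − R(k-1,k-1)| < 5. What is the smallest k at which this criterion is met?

|R(1,1) − R(0,0)| = 14.6716452 ≥ 5
|R(2,2) − R(1,1)| = 0.8245072 < 5

k = 2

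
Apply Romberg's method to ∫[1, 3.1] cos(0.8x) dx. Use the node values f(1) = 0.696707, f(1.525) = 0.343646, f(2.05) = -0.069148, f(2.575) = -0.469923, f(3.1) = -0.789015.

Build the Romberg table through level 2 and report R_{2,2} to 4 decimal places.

-0.1287

R_{0,0} (trapezoid, 1 panel, h=2.1000): -0.096923
R_{1,0} (trapezoid, 2 panels, h=1.0500): -0.121067
R_{2,0} (trapezoid, 4 panels, h=0.5250): -0.126829
R_{1,1} = -0.121067 + (-0.121067 − (-0.096923))/3 = -0.129115
R_{2,1} = -0.126829 + (-0.126829 − (-0.121067))/3 = -0.128750
R_{2,2} = -0.128750 + (-0.128750 − (-0.129115))/15 = -0.128726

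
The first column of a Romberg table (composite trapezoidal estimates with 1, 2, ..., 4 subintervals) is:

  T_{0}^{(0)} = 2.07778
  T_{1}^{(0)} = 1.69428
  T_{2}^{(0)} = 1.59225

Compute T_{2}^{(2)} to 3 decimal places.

1.558

T_{1}^{(1)} = 1.69428 + (1.69428 − 2.07778)/3 = 1.56645
T_{2}^{(1)} = (4·1.59225 − 1.69428) / 3 = 1.55824
T_{2}^{(2)} = 1.55824 + (1.55824 − 1.56645)/15 = 1.55769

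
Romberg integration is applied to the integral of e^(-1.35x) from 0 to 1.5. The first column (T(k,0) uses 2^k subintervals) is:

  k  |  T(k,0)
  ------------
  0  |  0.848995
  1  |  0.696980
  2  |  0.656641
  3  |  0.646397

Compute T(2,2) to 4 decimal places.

Richardson extrapolation on the trapezoidal column (denominator 4−1=3):
T(1,1) = (4·0.696980 − 0.848995) / 3 = 0.646308
T(2,1) = (4·0.656641 − 0.696980) / 3 = 0.643195
T(2,2) = (16·0.643195 − 0.646308) / 15 = 0.642987

0.6430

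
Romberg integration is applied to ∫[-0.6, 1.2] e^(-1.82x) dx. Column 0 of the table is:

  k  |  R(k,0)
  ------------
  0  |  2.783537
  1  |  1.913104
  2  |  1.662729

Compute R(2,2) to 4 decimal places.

1.5764

R(1,1) = 1.913104 + (1.913104 − 2.783537)/3 = 1.622960
R(2,1) = 1.662729 + (1.662729 − 1.913104)/3 = 1.579271
R(2,2) = (16·1.579271 − 1.622960) / 15 = 1.576358
(Column j=1 coincides with Simpson's rule on the same nodes.)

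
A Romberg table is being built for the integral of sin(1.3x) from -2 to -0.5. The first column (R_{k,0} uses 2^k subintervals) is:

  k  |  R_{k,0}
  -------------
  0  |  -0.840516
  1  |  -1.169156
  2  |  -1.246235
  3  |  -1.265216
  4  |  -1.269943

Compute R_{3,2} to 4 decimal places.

-1.2715

Richardson extrapolation on the trapezoidal column (denominator 4−1=3):
R_{2,1} = -1.246235 + (-1.246235 − (-1.169156))/3 = -1.271928
R_{3,1} = (4·(-1.265216) − (-1.246235)) / 3 = -1.271543
R_{3,2} = -1.271543 + (-1.271543 − (-1.271928))/15 = -1.271517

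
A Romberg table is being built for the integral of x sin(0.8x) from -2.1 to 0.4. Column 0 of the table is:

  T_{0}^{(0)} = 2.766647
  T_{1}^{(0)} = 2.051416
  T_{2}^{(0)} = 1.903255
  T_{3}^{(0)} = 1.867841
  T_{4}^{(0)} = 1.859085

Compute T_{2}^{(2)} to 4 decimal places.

Richardson extrapolation on the trapezoidal column (denominator 4−1=3):
T_{1}^{(1)} = (4·2.051416 − 2.766647) / 3 = 1.813006
T_{2}^{(1)} = (4·1.903255 − 2.051416) / 3 = 1.853868
T_{2}^{(2)} = 1.853868 + (1.853868 − 1.813006)/15 = 1.856592
(Column j=1 coincides with Simpson's rule on the same nodes.)

1.8566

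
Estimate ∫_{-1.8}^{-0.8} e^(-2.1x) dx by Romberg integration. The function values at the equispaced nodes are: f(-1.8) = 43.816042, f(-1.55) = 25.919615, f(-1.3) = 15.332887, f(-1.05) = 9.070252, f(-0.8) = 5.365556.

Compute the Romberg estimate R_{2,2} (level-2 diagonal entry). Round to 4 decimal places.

18.3105

R_{0,0} (trapezoid, 1 panel, h=1.0000): 24.590799
R_{1,0} (trapezoid, 2 panels, h=0.5000): 19.961843
R_{2,0} (trapezoid, 4 panels, h=0.2500): 18.728388
R_{1,1} = 19.961843 + (19.961843 − 24.590799)/3 = 18.418858
R_{2,1} = 18.728388 + (18.728388 − 19.961843)/3 = 18.317236
R_{2,2} = 18.317236 + (18.317236 − 18.418858)/15 = 18.310461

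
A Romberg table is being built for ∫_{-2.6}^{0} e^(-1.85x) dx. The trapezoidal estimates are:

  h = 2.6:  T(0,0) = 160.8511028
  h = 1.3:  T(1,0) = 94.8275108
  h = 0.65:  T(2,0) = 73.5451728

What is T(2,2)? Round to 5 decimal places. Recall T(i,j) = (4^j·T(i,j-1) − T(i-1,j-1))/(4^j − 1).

66.02649

Richardson extrapolation on the trapezoidal column (denominator 4−1=3):
T(1,1) = (4·94.8275108 − 160.8511028) / 3 = 72.8196468
T(2,1) = 73.5451728 + (73.5451728 − 94.8275108)/3 = 66.4510601
T(2,2) = (16·66.4510601 − 72.8196468) / 15 = 66.0264877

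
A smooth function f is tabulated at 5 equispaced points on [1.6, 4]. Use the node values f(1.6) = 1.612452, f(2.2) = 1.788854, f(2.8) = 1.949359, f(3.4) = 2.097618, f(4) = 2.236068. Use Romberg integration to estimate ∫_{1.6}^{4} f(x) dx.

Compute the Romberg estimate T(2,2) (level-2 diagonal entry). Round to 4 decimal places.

4.6586

T(0,0) (trapezoid, 1 panel, h=2.4000): 4.618224
T(1,0) (trapezoid, 2 panels, h=1.2000): 4.648343
T(2,0) (trapezoid, 4 panels, h=0.6000): 4.656055
T(1,1) = 4.648343 + (4.648343 − 4.618224)/3 = 4.658383
T(2,1) = 4.656055 + (4.656055 − 4.648343)/3 = 4.658626
T(2,2) = 4.658626 + (4.658626 − 4.658383)/15 = 4.658642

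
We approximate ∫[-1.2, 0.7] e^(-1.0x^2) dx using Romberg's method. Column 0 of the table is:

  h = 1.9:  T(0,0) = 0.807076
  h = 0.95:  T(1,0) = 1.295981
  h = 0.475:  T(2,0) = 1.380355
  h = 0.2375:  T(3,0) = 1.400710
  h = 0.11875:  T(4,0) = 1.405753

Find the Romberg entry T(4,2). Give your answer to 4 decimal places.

T(3,1) = (4·1.400710 − 1.380355) / 3 = 1.407495
T(4,1) = 1.405753 + (1.405753 − 1.400710)/3 = 1.407434
T(4,2) = 1.407434 + (1.407434 − 1.407495)/15 = 1.407430

1.4074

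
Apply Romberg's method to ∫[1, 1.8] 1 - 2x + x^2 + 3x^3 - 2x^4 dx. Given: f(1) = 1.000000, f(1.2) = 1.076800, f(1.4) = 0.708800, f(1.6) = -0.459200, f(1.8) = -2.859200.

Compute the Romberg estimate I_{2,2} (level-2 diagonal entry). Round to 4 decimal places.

0.1356

I_{0,0} (trapezoid, 1 panel, h=0.8000): -0.743680
I_{1,0} (trapezoid, 2 panels, h=0.4000): -0.088320
I_{2,0} (trapezoid, 4 panels, h=0.2000): 0.079360
I_{1,1} = -0.088320 + (-0.088320 − (-0.743680))/3 = 0.130133
I_{2,1} = 0.079360 + (0.079360 − (-0.088320))/3 = 0.135253
I_{2,2} = 0.135253 + (0.135253 − 0.130133)/15 = 0.135594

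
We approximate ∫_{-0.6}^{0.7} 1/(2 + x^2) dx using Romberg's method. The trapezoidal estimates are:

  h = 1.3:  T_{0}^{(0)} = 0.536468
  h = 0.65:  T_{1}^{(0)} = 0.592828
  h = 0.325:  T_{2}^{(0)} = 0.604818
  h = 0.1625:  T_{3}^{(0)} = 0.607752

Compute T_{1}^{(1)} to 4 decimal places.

Richardson extrapolation on the trapezoidal column (denominator 4−1=3):
T_{1}^{(1)} = (4·0.592828 − 0.536468) / 3 = 0.611615

0.6116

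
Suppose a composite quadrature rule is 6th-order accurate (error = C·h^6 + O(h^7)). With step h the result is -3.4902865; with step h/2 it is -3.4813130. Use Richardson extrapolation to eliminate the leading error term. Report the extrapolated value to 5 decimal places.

-3.48117

Extrapolated value = (64·A(h/2) − A(h)) / (64 − 1)
= (64·(-3.4813130) − (-3.4902865)) / 63
= -219.3137455 / 63 = -3.4811706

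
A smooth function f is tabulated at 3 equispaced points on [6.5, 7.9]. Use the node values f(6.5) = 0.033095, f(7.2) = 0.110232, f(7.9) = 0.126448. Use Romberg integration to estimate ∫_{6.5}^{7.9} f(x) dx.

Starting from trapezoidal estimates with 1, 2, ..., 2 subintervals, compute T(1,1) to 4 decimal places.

0.1401

T(0,0) (trapezoid, 1 panel, h=1.4000): 0.111680
T(1,0) (trapezoid, 2 panels, h=0.7000): 0.133002
T(1,1) = 0.133002 + (0.133002 − 0.111680)/3 = 0.140109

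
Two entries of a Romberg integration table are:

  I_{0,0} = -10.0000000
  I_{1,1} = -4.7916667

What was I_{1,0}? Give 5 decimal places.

-6.09375

From I_{1,1} = (4·I_{1,0} − I_{0,0})/3, solve for I_{1,0}:
4·I_{1,0} = 3·(-4.7916667) + (-10.0000000) = -24.3750001
I_{1,0} = -6.0937500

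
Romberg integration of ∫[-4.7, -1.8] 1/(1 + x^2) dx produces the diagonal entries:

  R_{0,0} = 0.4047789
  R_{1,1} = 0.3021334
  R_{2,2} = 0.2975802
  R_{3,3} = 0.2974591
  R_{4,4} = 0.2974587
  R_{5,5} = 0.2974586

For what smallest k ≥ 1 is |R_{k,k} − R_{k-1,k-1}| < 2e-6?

|R_{1,1} − R_{0,0}| = 0.1026455 ≥ 2e-6
|R_{2,2} − R_{1,1}| = 0.0045532 ≥ 2e-6
|R_{3,3} − R_{2,2}| = 0.0001211 ≥ 2e-6
|R_{4,4} − R_{3,3}| = 0.0000004 < 2e-6

k = 4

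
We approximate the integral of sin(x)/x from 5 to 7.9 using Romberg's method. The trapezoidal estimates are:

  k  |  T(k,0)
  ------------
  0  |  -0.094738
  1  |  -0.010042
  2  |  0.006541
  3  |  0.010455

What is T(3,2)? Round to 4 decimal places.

Richardson extrapolation on the trapezoidal column (denominator 4−1=3):
T(2,1) = 0.006541 + (0.006541 − (-0.010042))/3 = 0.012069
T(3,1) = (4·0.010455 − 0.006541) / 3 = 0.011760
T(3,2) = 0.011760 + (0.011760 − 0.012069)/15 = 0.011739

0.0117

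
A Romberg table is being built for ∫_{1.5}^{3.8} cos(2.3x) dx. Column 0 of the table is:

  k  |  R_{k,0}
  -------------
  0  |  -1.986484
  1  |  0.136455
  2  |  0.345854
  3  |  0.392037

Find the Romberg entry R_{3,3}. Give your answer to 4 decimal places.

Richardson extrapolation on the trapezoidal column (denominator 4−1=3):
R_{1,1} = (4·0.136455 − (-1.986484)) / 3 = 0.844101
R_{2,1} = (4·0.345854 − 0.136455) / 3 = 0.415654
R_{3,1} = (4·0.392037 − 0.345854) / 3 = 0.407431
R_{2,2} = 0.415654 + (0.415654 − 0.844101)/15 = 0.387091
R_{3,2} = (16·0.407431 − 0.415654) / 15 = 0.406883
R_{3,3} = (64·0.406883 − 0.387091) / 63 = 0.407197

0.4072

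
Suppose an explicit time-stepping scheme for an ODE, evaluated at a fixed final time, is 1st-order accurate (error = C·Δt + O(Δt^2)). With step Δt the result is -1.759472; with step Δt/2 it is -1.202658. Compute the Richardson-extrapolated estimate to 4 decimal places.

The leading error scales as Δt; refining by a factor of 2 reduces it by 2^1 = 2.
Extrapolated value = (2·A(Δt/2) − A(Δt)) / (2 − 1)
= (2·(-1.202658) − (-1.759472)) / 1
= -0.645844 / 1 = -0.645844

-0.6458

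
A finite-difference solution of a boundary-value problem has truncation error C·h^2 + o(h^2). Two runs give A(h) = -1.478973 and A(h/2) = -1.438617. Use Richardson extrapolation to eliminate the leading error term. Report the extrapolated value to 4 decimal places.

-1.4252

The leading error scales as h^2; refining by a factor of 2 reduces it by 2^2 = 4.
Extrapolated value = (4·A(h/2) − A(h)) / (4 − 1)
= (4·(-1.438617) − (-1.478973)) / 3
= -4.275495 / 3 = -1.425165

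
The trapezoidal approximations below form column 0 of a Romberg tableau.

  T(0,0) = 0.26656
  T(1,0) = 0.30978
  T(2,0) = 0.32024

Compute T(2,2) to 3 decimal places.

Richardson extrapolation on the trapezoidal column (denominator 4−1=3):
T(1,1) = (4·0.30978 − 0.26656) / 3 = 0.32419
T(2,1) = 0.32024 + (0.32024 − 0.30978)/3 = 0.32373
T(2,2) = (16·0.32373 − 0.32419) / 15 = 0.32370

0.324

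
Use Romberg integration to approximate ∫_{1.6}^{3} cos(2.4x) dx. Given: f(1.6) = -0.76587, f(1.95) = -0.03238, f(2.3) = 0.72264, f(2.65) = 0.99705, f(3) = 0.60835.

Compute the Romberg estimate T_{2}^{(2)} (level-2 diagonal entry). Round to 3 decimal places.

0.598

T_{0}^{(0)} (trapezoid, 1 panel, h=1.4000): -0.11026
T_{1}^{(0)} (trapezoid, 2 panels, h=0.7000): 0.45072
T_{2}^{(0)} (trapezoid, 4 panels, h=0.3500): 0.56299
T_{1}^{(1)} = 0.45072 + (0.45072 − (-0.11026))/3 = 0.63771
T_{2}^{(1)} = 0.56299 + (0.56299 − 0.45072)/3 = 0.60041
T_{2}^{(2)} = 0.60041 + (0.60041 − 0.63771)/15 = 0.59792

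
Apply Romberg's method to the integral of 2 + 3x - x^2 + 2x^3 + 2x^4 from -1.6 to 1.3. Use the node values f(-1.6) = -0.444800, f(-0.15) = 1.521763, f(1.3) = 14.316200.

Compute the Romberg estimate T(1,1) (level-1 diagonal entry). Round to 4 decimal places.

T(0,0) (trapezoid, 1 panel, h=2.9000): 20.113530
T(1,0) (trapezoid, 2 panels, h=1.4500): 12.263321
T(1,1) = 12.263321 + (12.263321 − 20.113530)/3 = 9.646585

9.6466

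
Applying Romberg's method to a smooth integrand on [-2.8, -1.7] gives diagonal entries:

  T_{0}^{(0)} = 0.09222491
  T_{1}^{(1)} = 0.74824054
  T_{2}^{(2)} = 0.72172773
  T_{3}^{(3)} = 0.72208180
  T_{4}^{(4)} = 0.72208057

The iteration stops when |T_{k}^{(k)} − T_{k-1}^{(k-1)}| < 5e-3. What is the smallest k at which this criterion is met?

|T_{1}^{(1)} − T_{0}^{(0)}| = 0.65601563 ≥ 5e-3
|T_{2}^{(2)} − T_{1}^{(1)}| = 0.02651281 ≥ 5e-3
|T_{3}^{(3)} − T_{2}^{(2)}| = 0.00035407 < 5e-3

k = 3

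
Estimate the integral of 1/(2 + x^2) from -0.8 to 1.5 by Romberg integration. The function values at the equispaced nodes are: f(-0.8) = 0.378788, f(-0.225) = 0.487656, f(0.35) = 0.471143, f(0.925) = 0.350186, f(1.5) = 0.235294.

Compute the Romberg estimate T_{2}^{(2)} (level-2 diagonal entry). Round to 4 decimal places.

0.9395

T_{0}^{(0)} (trapezoid, 1 panel, h=2.3000): 0.706194
T_{1}^{(0)} (trapezoid, 2 panels, h=1.1500): 0.894912
T_{2}^{(0)} (trapezoid, 4 panels, h=0.5750): 0.929215
T_{1}^{(1)} = 0.894912 + (0.894912 − 0.706194)/3 = 0.957818
T_{2}^{(1)} = 0.929215 + (0.929215 − 0.894912)/3 = 0.940649
T_{2}^{(2)} = 0.940649 + (0.940649 − 0.957818)/15 = 0.939504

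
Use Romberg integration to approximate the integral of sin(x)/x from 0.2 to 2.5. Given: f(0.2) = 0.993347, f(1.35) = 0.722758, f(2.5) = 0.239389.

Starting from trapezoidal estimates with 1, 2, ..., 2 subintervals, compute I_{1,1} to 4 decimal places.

1.5808

I_{0,0} (trapezoid, 1 panel, h=2.3000): 1.417646
I_{1,0} (trapezoid, 2 panels, h=1.1500): 1.539995
I_{1,1} = 1.539995 + (1.539995 − 1.417646)/3 = 1.580778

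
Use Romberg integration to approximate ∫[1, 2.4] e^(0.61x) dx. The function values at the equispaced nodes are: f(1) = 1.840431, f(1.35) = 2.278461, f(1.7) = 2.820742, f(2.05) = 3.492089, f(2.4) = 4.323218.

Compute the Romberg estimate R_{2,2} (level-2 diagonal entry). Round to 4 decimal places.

R_{0,0} (trapezoid, 1 panel, h=1.4000): 4.314554
R_{1,0} (trapezoid, 2 panels, h=0.7000): 4.131797
R_{2,0} (trapezoid, 4 panels, h=0.3500): 4.085591
R_{1,1} = 4.131797 + (4.131797 − 4.314554)/3 = 4.070878
R_{2,1} = 4.085591 + (4.085591 − 4.131797)/3 = 4.070189
R_{2,2} = 4.070189 + (4.070189 − 4.070878)/15 = 4.070143

4.0701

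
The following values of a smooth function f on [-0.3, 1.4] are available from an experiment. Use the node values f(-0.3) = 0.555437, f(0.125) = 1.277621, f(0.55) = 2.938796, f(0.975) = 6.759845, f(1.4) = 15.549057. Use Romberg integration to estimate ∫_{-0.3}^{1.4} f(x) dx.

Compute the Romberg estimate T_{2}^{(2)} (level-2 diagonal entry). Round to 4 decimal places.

T_{0}^{(0)} (trapezoid, 1 panel, h=1.7000): 13.688820
T_{1}^{(0)} (trapezoid, 2 panels, h=0.8500): 9.342387
T_{2}^{(0)} (trapezoid, 4 panels, h=0.4250): 8.087116
T_{1}^{(1)} = 9.342387 + (9.342387 − 13.688820)/3 = 7.893576
T_{2}^{(1)} = 8.087116 + (8.087116 − 9.342387)/3 = 7.668692
T_{2}^{(2)} = 7.668692 + (7.668692 − 7.893576)/15 = 7.653700

7.6537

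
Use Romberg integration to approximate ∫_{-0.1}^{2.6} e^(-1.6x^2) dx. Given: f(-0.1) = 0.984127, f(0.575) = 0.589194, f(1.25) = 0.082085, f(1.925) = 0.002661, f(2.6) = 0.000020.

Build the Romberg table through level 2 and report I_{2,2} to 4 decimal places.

I_{0,0} (trapezoid, 1 panel, h=2.7000): 1.328598
I_{1,0} (trapezoid, 2 panels, h=1.3500): 0.775114
I_{2,0} (trapezoid, 4 panels, h=0.6750): 0.787059
I_{1,1} = 0.775114 + (0.775114 − 1.328598)/3 = 0.590619
I_{2,1} = 0.787059 + (0.787059 − 0.775114)/3 = 0.791041
I_{2,2} = 0.791041 + (0.791041 − 0.590619)/15 = 0.804402

0.8044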